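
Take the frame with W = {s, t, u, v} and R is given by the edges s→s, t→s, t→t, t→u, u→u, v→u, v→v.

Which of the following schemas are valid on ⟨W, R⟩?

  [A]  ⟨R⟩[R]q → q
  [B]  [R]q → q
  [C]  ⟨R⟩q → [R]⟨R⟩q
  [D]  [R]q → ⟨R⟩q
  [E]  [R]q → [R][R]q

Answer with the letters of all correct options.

B, D, E

R is reflexive: each world relates to itself.
R is not symmetric: t R s but not s R t.
R is transitive: R is closed under composition.
R is not euclidean: t R s and t R t but not s R t.
R is serial: every world has an R-successor.
(A) ⟨R⟩[R]q → q (the dual of axiom B) characterises the symmetric frames. R is not symmetric — not valid.
(B) [R]q → q is axiom T, which corresponds to reflexivity. R is reflexive — valid.
(C) ⟨R⟩q → [R]⟨R⟩q is axiom 5, which corresponds to the euclidean property. R is not euclidean — not valid.
(D) [R]q → ⟨R⟩q is axiom D, which corresponds to seriality. R is serial — valid.
(E) [R]q → [R][R]q is axiom 4; it is valid on a frame exactly when R is transitive. R is transitive, so valid.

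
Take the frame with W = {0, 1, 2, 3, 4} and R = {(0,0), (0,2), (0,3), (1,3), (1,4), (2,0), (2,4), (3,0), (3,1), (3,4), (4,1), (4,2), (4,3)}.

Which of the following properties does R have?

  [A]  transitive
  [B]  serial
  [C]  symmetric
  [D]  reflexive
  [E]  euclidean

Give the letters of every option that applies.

(A) not transitive: 0 R 2 and 2 R 4 but not 0 R 4.
(B) serial: every world has an R-successor.
(C) symmetric: every R-edge is matched by its reverse.
(D) not reflexive: not 1 R 1.
(E) not euclidean: 0 R 2 and 0 R 3 but not 2 R 3.

B, C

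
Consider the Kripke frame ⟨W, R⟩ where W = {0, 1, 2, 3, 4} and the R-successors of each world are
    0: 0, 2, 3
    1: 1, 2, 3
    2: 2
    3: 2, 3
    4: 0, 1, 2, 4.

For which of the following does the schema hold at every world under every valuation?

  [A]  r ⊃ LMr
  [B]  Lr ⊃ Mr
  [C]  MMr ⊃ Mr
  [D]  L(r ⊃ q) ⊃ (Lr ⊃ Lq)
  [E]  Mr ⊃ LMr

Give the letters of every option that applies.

B, D

R is not symmetric: 0 R 2 but not 2 R 0.
R is not transitive: 4 R 0 and 0 R 3 but not 4 R 3.
R is not euclidean: 0 R 2 and 0 R 0 but not 2 R 0.
R is serial: every world has an R-successor.
(A) r ⊃ LMr (axiom B) characterises the symmetric frames. R is not symmetric — not valid.
(B) Lr ⊃ Mr is axiom D; it is valid on a frame exactly when R is serial. R is serial, so valid.
(C) the dual of axiom 4: valid iff R is transitive. R is not transitive — not valid.
(D) L(r ⊃ q) ⊃ (Lr ⊃ Lq) is the K axiom; it holds on all frames — valid.
(E) Mr ⊃ LMr (axiom 5) characterises the euclidean frames. R is not euclidean — not valid.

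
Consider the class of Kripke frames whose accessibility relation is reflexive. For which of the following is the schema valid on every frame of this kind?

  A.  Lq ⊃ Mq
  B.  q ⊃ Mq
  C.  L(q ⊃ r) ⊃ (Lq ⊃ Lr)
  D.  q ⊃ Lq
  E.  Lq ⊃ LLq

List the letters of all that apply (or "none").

A, B, C

A reflexive relation is serial.
(A) Lq ⊃ Mq (axiom D) characterises the serial frames. Every such R is serial — valid.
(B) q ⊃ Mq is the dual of axiom T, which corresponds to reflexivity. Every such R is reflexive — valid.
(C) L(q ⊃ r) ⊃ (Lq ⊃ Lr) is the K axiom; it holds on all frames — valid.
(D) q ⊃ Lq is equivalent to ◇p→p; it holds exactly when R ⊆ identity. Such an R need not be a subset of the identity — not valid.
(E) Lq ⊃ LLq is axiom 4; it is valid on a frame exactly when R is transitive. Such an R need not be transitive, so not valid.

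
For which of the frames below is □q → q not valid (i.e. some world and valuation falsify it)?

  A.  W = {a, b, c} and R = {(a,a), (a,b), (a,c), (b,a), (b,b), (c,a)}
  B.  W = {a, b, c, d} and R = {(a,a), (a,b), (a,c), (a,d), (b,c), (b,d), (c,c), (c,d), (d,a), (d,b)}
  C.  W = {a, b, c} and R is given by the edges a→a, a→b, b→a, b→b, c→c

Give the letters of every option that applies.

The schema □q → q is axiom T; it is valid on a frame iff R is reflexive.
(A) R is not reflexive (not c R c), so the schema fails here.
(B) R is not reflexive (not b R b), so the schema fails here.
(C) R is reflexive (each world relates to itself), so the schema is valid here.

A, B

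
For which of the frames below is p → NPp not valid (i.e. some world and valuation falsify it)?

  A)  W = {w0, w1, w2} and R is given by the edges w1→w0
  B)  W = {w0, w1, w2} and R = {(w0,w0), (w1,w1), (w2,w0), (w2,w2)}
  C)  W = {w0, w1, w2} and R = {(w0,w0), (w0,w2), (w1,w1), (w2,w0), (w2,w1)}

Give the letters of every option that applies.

A, B, C

The schema p → NPp is axiom B; it is valid on a frame iff R is symmetric.
(A) R is not symmetric (w1 R w0 but not w0 R w1), so the schema fails here.
(B) R is not symmetric (w2 R w0 but not w0 R w2), so the schema fails here.
(C) R is not symmetric (w2 R w1 but not w1 R w2), so the schema fails here.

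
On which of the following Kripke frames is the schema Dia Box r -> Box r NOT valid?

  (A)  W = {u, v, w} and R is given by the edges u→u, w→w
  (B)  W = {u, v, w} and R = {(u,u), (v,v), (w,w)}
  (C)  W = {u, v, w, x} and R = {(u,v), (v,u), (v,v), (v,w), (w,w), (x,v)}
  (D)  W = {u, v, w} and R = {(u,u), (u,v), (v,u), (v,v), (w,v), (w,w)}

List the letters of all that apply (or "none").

C, D

The schema Dia Box r -> Box r is the dual of axiom 5; it is valid on a frame iff R is euclidean.
(A) R is euclidean (any two R-successors of the same world are R-related), so the schema is valid here.
(B) R is euclidean (any two R-successors of the same world are R-related), so the schema is valid here.
(C) R is not euclidean (v R u and v R w but not u R w), so the schema fails here.
(D) R is not euclidean (w R v and w R w but not v R w), so the schema fails here.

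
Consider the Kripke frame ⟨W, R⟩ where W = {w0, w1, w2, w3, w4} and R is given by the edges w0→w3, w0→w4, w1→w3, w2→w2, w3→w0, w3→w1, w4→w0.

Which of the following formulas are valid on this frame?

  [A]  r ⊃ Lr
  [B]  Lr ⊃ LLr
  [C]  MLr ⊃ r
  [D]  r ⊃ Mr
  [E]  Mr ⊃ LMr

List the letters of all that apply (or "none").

R is not reflexive: not w0 R w0.
R is symmetric: every R-edge is matched by its reverse.
R is not transitive: w0 R w3 and w3 R w0 but not w0 R w0.
R is not euclidean: w0 R w3 and w0 R w4 but not w3 R w4.
R is not a subset of the identity: w0 R w3 with w0 ≠ w3.
(A) r ⊃ Lr (equivalent to ◇p→p) corresponds to R being a subset of the identity. Here R ⊄ identity, so not valid.
(B) axiom 4: valid iff R is transitive. R is not transitive — not valid.
(C) the dual of axiom B: valid iff R is symmetric. R is symmetric — valid.
(D) r ⊃ Mr (the dual of axiom T) characterises the reflexive frames. R is not reflexive — not valid.
(E) axiom 5: valid iff R is euclidean. R is not euclidean — not valid.

C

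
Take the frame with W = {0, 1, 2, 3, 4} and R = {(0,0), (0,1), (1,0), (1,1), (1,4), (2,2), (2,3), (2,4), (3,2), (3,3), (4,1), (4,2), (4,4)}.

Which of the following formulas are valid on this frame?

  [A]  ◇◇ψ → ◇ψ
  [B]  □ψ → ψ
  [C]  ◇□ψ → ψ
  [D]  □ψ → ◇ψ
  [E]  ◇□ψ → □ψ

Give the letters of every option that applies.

R is reflexive: each world relates to itself.
R is symmetric: every R-edge is matched by its reverse.
R is not transitive: 0 R 1 and 1 R 4 but not 0 R 4.
R is not euclidean: 1 R 0 and 1 R 4 but not 0 R 4.
R is serial: every world has an R-successor.
(A) ◇◇ψ → ◇ψ is the dual of axiom 4; it is valid on a frame exactly when R is transitive. R is not transitive, so not valid.
(B) □ψ → ψ is axiom T; it is valid on a frame exactly when R is reflexive. R is reflexive, so valid.
(C) ◇□ψ → ψ is the dual of axiom B, which corresponds to symmetry. R is symmetric — valid.
(D) □ψ → ◇ψ is axiom D; it is valid on a frame exactly when R is serial. R is serial, so valid.
(E) the dual of axiom 5: valid iff R is euclidean. R is not euclidean — not valid.

B, C, D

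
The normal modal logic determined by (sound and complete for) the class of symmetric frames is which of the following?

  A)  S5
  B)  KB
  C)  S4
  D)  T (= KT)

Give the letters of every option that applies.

(A) S5 is determined by the class of reflexive, symmetric, and transitive frames.
(B) KB is determined by exactly this class.
(C) S4 is determined by the class of reflexive and transitive frames.
(D) T (= KT) is determined by the class of reflexive frames.

B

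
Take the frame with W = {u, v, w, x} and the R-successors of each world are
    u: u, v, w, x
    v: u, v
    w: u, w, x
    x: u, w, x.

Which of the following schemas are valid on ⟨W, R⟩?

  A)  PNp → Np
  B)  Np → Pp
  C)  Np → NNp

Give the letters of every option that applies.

R is not transitive: v R u and u R w but not v R w.
R is not euclidean: u R v and u R w but not v R w.
R is serial: every world has an R-successor.
(A) PNp → Np (the dual of axiom 5) characterises the euclidean frames. R is not euclidean — not valid.
(B) Np → Pp is axiom D, which corresponds to seriality. R is serial — valid.
(C) Np → NNp (axiom 4) characterises the transitive frames. R is not transitive — not valid.

B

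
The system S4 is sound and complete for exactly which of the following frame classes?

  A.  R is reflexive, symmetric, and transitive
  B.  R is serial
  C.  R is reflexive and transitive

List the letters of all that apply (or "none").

C

(A) this class determines S5, not S4.
(B) this class determines D, not S4.
(C) S4 is sound and complete for exactly this class.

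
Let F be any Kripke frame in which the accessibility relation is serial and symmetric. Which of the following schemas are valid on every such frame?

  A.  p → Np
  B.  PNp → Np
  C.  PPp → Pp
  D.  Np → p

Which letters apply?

(A) p → Np (equivalent to ◇p→p) corresponds to R being a subset of the identity. Such an R need not be a subset of the identity, so not valid.
(B) PNp → Np is the dual of axiom 5; it is valid on a frame exactly when R is euclidean. Such an R need not be euclidean, so not valid.
(C) PPp → Pp (the dual of axiom 4) characterises the transitive frames. Such an R need not be transitive — not valid.
(D) Np → p is axiom T, which corresponds to reflexivity. Such an R need not be reflexive — not valid.

none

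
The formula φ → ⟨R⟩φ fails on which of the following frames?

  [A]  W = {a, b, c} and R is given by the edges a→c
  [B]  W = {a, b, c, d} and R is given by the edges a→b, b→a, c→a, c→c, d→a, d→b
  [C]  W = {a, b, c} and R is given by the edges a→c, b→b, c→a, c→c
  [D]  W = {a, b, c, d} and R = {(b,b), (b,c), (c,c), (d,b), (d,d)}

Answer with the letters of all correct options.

The schema φ → ⟨R⟩φ is the dual of axiom T; it is valid on a frame iff R is reflexive.
(A) R is not reflexive (not a R a), so the schema fails here.
(B) R is not reflexive (not a R a), so the schema fails here.
(C) R is not reflexive (not a R a), so the schema fails here.
(D) R is not reflexive (not a R a), so the schema fails here.

A, B, C, D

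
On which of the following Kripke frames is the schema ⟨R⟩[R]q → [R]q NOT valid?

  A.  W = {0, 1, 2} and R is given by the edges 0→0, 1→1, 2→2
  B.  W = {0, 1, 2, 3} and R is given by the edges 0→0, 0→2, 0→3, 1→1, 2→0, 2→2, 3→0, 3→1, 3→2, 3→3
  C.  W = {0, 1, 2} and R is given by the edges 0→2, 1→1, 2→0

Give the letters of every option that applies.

B, C

The schema ⟨R⟩[R]q → [R]q is the dual of axiom 5; it is valid on a frame iff R is euclidean.
(A) R is euclidean (any two R-successors of the same world are R-related), so the schema is valid here.
(B) R is not euclidean (0 R 2 and 0 R 3 but not 2 R 3), so the schema fails here.
(C) R is not euclidean (0 R 2 and 0 R 2 but not 2 R 2), so the schema fails here.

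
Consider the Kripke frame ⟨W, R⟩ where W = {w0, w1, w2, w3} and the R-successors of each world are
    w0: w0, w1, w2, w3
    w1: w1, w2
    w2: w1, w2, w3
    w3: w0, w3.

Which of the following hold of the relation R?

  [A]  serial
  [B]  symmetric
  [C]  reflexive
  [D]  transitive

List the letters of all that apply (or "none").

A, C

(A) serial: every world has an R-successor.
(B) not symmetric: w0 R w1 but not w1 R w0.
(C) reflexive: each world relates to itself.
(D) not transitive: w1 R w2 and w2 R w3 but not w1 R w3.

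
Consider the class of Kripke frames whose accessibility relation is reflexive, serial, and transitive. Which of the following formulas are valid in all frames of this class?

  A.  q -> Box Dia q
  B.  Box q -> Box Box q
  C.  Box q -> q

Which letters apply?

(A) axiom B: valid iff R is symmetric. Such an R need not be symmetric — not valid.
(B) Box q -> Box Box q is axiom 4; it is valid on a frame exactly when R is transitive. Every such R is transitive, so valid.
(C) Box q -> q (axiom T) characterises the reflexive frames. Every such R is reflexive — valid.

B, C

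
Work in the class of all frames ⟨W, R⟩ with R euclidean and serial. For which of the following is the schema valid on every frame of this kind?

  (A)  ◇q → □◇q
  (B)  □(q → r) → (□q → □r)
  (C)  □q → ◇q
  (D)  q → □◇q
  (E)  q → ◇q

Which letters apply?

A, B, C

(A) axiom 5: valid iff R is euclidean. Every such R is euclidean — valid.
(B) this is just K, valid on every normal frame.
(C) □q → ◇q (axiom D) characterises the serial frames. Every such R is serial — valid.
(D) q → □◇q (axiom B) characterises the symmetric frames. Such an R need not be symmetric — not valid.
(E) q → ◇q (the dual of axiom T) characterises the reflexive frames. Such an R need not be reflexive — not valid.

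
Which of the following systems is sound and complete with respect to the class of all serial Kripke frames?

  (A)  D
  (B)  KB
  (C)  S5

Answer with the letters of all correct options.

A

(A) D is determined by exactly this class.
(B) KB is determined by the class of symmetric frames.
(C) S5 is determined by the class of reflexive, symmetric, and transitive frames.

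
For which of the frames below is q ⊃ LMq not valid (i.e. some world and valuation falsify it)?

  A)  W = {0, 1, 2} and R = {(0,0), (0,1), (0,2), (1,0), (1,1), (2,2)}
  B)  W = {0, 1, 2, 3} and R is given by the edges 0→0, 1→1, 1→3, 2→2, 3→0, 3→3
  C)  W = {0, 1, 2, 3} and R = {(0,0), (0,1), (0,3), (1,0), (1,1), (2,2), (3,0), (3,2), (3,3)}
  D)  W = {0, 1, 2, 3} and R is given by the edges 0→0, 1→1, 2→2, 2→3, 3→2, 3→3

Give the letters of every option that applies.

The schema q ⊃ LMq is axiom B; it is valid on a frame iff R is symmetric.
(A) R is not symmetric (0 R 2 but not 2 R 0), so the schema fails here.
(B) R is not symmetric (1 R 3 but not 3 R 1), so the schema fails here.
(C) R is not symmetric (3 R 2 but not 2 R 3), so the schema fails here.
(D) R is symmetric (every R-edge is matched by its reverse), so the schema is valid here.

A, B, C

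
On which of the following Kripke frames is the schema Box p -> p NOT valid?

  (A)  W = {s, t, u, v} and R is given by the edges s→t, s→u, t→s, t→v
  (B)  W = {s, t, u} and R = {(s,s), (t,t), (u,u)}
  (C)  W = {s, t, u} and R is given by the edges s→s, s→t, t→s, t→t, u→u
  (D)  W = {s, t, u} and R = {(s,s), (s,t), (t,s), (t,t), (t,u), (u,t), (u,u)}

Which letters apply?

The schema Box p -> p is axiom T; it is valid on a frame iff R is reflexive.
(A) R is not reflexive (not s R s), so the schema fails here.
(B) R is reflexive (each world relates to itself), so the schema is valid here.
(C) R is reflexive (each world relates to itself), so the schema is valid here.
(D) R is reflexive (each world relates to itself), so the schema is valid here.

A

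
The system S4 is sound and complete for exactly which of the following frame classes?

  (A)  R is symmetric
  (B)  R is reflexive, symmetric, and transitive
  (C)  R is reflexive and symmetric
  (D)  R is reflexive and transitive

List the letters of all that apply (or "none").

D

(A) this class determines KB, not S4.
(B) this class determines S5, not S4.
(C) this class determines B (= KTB), not S4.
(D) S4 is sound and complete for exactly this class.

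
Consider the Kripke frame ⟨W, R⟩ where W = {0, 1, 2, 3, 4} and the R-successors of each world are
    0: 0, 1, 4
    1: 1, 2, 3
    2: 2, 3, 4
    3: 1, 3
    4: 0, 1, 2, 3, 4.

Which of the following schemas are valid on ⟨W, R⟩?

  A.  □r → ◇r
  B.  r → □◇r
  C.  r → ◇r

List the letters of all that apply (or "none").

R is reflexive: each world relates to itself.
R is not symmetric: 0 R 1 but not 1 R 0.
R is serial: every world has an R-successor.
(A) axiom D: valid iff R is serial. R is serial — valid.
(B) r → □◇r is axiom B; it is valid on a frame exactly when R is symmetric. R is not symmetric, so not valid.
(C) the dual of axiom T: valid iff R is reflexive. R is reflexive — valid.

A, C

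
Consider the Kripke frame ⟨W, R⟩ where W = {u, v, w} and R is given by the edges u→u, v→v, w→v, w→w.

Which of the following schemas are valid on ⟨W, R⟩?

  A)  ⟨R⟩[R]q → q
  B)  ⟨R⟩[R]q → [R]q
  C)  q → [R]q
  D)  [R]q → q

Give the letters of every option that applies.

D

R is reflexive: each world relates to itself.
R is not symmetric: w R v but not v R w.
R is not euclidean: w R v and w R w but not v R w.
R is not a subset of the identity: w R v with w ≠ v.
(A) the dual of axiom B: valid iff R is symmetric. R is not symmetric — not valid.
(B) ⟨R⟩[R]q → [R]q (the dual of axiom 5) characterises the euclidean frames. R is not euclidean — not valid.
(C) q → [R]q (equivalent to ◇p→p) corresponds to R being a subset of the identity. Here R ⊄ identity, so not valid.
(D) [R]q → q is axiom T; it is valid on a frame exactly when R is reflexive. R is reflexive, so valid.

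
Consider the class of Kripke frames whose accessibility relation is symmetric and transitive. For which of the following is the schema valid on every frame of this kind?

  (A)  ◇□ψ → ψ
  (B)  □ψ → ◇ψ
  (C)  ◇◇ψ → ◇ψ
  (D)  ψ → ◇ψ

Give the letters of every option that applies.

A, C

A symmetric transitive relation is euclidean (uRv and uRw give vRu by symmetry, then vRw by transitivity).
(A) the dual of axiom B: valid iff R is symmetric. Every such R is symmetric — valid.
(B) □ψ → ◇ψ is axiom D; it is valid on a frame exactly when R is serial. Such an R need not be serial, so not valid.
(C) ◇◇ψ → ◇ψ is the dual of axiom 4; it is valid on a frame exactly when R is transitive. Every such R is transitive, so valid.
(D) ψ → ◇ψ is the dual of axiom T, which corresponds to reflexivity. Such an R need not be reflexive — not valid.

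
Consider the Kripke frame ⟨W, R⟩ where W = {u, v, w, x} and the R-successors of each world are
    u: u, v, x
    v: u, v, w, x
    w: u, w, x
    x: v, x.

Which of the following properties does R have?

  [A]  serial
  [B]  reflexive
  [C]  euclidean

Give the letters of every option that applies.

(A) serial: every world has an R-successor.
(B) reflexive: each world relates to itself.
(C) not euclidean: u R x and u R u but not x R u.

A, B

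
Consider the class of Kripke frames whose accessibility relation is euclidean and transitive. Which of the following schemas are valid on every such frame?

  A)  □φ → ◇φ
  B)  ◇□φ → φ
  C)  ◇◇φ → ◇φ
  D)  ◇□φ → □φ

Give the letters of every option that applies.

C, D

(A) □φ → ◇φ is axiom D, which corresponds to seriality. Such an R need not be serial — not valid.
(B) ◇□φ → φ (the dual of axiom B) characterises the symmetric frames. Such an R need not be symmetric — not valid.
(C) ◇◇φ → ◇φ is the dual of axiom 4; it is valid on a frame exactly when R is transitive. Every such R is transitive, so valid.
(D) ◇□φ → □φ (the dual of axiom 5) characterises the euclidean frames. Every such R is euclidean — valid.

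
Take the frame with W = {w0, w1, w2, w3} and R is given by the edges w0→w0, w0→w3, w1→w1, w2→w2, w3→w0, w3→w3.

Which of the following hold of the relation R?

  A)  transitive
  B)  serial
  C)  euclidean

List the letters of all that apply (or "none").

(A) transitive: R is closed under composition.
(B) serial: every world has an R-successor.
(C) euclidean: any two R-successors of the same world are R-related.

A, B, C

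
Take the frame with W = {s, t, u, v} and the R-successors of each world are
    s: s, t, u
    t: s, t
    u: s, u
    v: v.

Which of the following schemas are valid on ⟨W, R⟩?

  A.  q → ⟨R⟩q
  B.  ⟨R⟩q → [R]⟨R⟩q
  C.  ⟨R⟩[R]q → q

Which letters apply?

R is reflexive: each world relates to itself.
R is symmetric: every R-edge is matched by its reverse.
R is not euclidean: s R t and s R u but not t R u.
(A) q → ⟨R⟩q (the dual of axiom T) characterises the reflexive frames. R is reflexive — valid.
(B) ⟨R⟩q → [R]⟨R⟩q (axiom 5) characterises the euclidean frames. R is not euclidean — not valid.
(C) ⟨R⟩[R]q → q is the dual of axiom B, which corresponds to symmetry. R is symmetric — valid.

A, C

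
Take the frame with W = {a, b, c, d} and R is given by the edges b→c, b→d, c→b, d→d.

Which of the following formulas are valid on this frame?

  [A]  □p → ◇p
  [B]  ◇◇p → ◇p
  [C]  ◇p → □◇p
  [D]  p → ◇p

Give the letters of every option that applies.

none

R is not reflexive: not a R a.
R is not transitive: b R c and c R b but not b R b.
R is not euclidean: b R c and b R d but not c R d.
R is not serial: a has no R-successor.
(A) □p → ◇p is axiom D; it is valid on a frame exactly when R is serial. R is not serial, so not valid.
(B) ◇◇p → ◇p is the dual of axiom 4; it is valid on a frame exactly when R is transitive. R is not transitive, so not valid.
(C) axiom 5: valid iff R is euclidean. R is not euclidean — not valid.
(D) the dual of axiom T: valid iff R is reflexive. R is not reflexive — not valid.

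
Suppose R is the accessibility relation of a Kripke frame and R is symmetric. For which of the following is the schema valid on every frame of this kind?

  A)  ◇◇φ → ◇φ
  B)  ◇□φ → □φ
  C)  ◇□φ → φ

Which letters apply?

C

(A) the dual of axiom 4: valid iff R is transitive. Such an R need not be transitive — not valid.
(B) the dual of axiom 5: valid iff R is euclidean. Such an R need not be euclidean — not valid.
(C) ◇□φ → φ (the dual of axiom B) characterises the symmetric frames. Every such R is symmetric — valid.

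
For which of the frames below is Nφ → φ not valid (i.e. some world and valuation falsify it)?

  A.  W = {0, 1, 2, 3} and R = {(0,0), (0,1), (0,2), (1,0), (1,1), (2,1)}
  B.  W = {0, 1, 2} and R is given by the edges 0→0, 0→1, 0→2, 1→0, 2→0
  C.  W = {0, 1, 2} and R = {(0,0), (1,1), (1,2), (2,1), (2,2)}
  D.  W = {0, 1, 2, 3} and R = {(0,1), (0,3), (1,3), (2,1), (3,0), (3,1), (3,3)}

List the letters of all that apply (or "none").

The schema Nφ → φ is axiom T; it is valid on a frame iff R is reflexive.
(A) R is not reflexive (not 2 R 2), so the schema fails here.
(B) R is not reflexive (not 1 R 1), so the schema fails here.
(C) R is reflexive (each world relates to itself), so the schema is valid here.
(D) R is not reflexive (not 0 R 0), so the schema fails here.

A, B, D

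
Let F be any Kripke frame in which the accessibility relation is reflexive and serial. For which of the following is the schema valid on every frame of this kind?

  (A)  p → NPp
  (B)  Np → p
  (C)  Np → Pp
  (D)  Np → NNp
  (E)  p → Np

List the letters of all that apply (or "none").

(A) p → NPp (axiom B) characterises the symmetric frames. Such an R need not be symmetric — not valid.
(B) Np → p is axiom T, which corresponds to reflexivity. Every such R is reflexive — valid.
(C) axiom D: valid iff R is serial. Every such R is serial — valid.
(D) Np → NNp is axiom 4; it is valid on a frame exactly when R is transitive. Such an R need not be transitive, so not valid.
(E) p → Np (equivalent to ◇p→p) corresponds to R being a subset of the identity. Such an R need not be a subset of the identity, so not valid.

B, C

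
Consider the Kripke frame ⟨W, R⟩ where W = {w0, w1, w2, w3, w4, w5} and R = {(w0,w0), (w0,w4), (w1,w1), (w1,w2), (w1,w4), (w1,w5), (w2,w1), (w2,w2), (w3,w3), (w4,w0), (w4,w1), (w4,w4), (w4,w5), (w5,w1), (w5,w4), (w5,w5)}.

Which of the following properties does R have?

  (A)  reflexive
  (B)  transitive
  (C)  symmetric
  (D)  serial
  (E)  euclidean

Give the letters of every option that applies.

A, C, D

(A) reflexive: each world relates to itself.
(B) not transitive: w0 R w4 and w4 R w1 but not w0 R w1.
(C) symmetric: every R-edge is matched by its reverse.
(D) serial: every world has an R-successor.
(E) not euclidean: w1 R w2 and w1 R w4 but not w2 R w4.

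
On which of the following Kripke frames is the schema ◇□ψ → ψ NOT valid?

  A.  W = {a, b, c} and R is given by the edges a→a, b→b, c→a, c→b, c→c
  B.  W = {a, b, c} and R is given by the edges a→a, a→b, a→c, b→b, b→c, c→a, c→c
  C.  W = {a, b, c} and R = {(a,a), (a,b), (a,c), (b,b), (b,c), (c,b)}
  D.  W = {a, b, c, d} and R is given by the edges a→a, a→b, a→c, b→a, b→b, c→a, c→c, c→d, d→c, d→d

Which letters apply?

A, B, C

The schema ◇□ψ → ψ is the dual of axiom B; it is valid on a frame iff R is symmetric.
(A) R is not symmetric (c R a but not a R c), so the schema fails here.
(B) R is not symmetric (a R b but not b R a), so the schema fails here.
(C) R is not symmetric (a R b but not b R a), so the schema fails here.
(D) R is symmetric (every R-edge is matched by its reverse), so the schema is valid here.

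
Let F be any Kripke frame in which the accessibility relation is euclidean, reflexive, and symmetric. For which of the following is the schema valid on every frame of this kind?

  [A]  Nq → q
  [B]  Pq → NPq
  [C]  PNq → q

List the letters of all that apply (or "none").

A, B, C

A relation that is euclidean, reflexive, and symmetric is also serial and transitive.
(A) Nq → q is axiom T; it is valid on a frame exactly when R is reflexive. Every such R is reflexive, so valid.
(B) Pq → NPq (axiom 5) characterises the euclidean frames. Every such R is euclidean — valid.
(C) the dual of axiom B: valid iff R is symmetric. Every such R is symmetric — valid.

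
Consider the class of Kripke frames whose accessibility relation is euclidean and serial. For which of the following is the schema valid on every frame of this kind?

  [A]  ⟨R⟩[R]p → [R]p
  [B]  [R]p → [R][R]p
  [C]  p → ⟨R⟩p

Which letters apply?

A

(A) the dual of axiom 5: valid iff R is euclidean. Every such R is euclidean — valid.
(B) [R]p → [R][R]p (axiom 4) characterises the transitive frames. Such an R need not be transitive — not valid.
(C) p → ⟨R⟩p (the dual of axiom T) characterises the reflexive frames. Such an R need not be reflexive — not valid.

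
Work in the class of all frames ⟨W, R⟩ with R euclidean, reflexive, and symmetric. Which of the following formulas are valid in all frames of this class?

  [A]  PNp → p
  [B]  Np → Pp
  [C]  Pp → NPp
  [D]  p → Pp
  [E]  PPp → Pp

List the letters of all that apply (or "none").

A relation that is euclidean, reflexive, and symmetric is also serial and transitive.
(A) PNp → p is the dual of axiom B; it is valid on a frame exactly when R is symmetric. Every such R is symmetric, so valid.
(B) Np → Pp is axiom D, which corresponds to seriality. Every such R is serial — valid.
(C) Pp → NPp is axiom 5, which corresponds to the euclidean property. Every such R is euclidean — valid.
(D) the dual of axiom T: valid iff R is reflexive. Every such R is reflexive — valid.
(E) PPp → Pp (the dual of axiom 4) characterises the transitive frames. Every such R is transitive — valid.

A, B, C, D, E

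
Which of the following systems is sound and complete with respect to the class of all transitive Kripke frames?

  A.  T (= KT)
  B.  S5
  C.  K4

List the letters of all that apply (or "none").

(A) T (= KT) is determined by the class of reflexive frames.
(B) S5 is determined by the class of reflexive, symmetric, and transitive frames.
(C) K4 is determined by exactly this class.

C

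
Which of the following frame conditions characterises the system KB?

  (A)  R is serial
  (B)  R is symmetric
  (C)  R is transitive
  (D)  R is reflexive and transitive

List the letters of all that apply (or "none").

B

(A) this class determines D, not KB.
(B) KB is sound and complete for exactly this class.
(C) this class determines K4, not KB.
(D) this class determines S4, not KB.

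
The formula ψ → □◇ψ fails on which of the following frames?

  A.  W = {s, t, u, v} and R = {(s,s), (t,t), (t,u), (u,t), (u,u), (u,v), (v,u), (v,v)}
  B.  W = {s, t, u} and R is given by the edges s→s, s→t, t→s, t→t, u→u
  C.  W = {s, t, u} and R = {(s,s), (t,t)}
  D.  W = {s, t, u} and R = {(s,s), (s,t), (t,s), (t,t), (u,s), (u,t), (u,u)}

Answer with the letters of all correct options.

D

The schema ψ → □◇ψ is axiom B; it is valid on a frame iff R is symmetric.
(A) R is symmetric (every R-edge is matched by its reverse), so the schema is valid here.
(B) R is symmetric (every R-edge is matched by its reverse), so the schema is valid here.
(C) R is symmetric (every R-edge is matched by its reverse), so the schema is valid here.
(D) R is not symmetric (u R s but not s R u), so the schema fails here.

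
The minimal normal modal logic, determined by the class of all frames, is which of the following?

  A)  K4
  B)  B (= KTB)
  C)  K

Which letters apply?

C

(A) K4 is determined by the class of transitive frames.
(B) B (= KTB) is determined by the class of reflexive and symmetric frames.
(C) K is determined by exactly this class.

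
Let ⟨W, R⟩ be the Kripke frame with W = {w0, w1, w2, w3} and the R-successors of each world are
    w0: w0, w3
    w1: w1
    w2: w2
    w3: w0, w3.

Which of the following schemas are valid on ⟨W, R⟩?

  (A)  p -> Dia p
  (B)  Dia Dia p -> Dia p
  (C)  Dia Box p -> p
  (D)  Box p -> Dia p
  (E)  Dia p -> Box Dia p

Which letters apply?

R is reflexive: each world relates to itself.
R is symmetric: every R-edge is matched by its reverse.
R is transitive: R is closed under composition.
R is euclidean: any two R-successors of the same world are R-related.
R is serial: every world has an R-successor.
(A) p -> Dia p is the dual of axiom T; it is valid on a frame exactly when R is reflexive. R is reflexive, so valid.
(B) Dia Dia p -> Dia p is the dual of axiom 4; it is valid on a frame exactly when R is transitive. R is transitive, so valid.
(C) Dia Box p -> p (the dual of axiom B) characterises the symmetric frames. R is symmetric — valid.
(D) Box p -> Dia p (axiom D) characterises the serial frames. R is serial — valid.
(E) Dia p -> Box Dia p (axiom 5) characterises the euclidean frames. R is euclidean — valid.

A, B, C, D, E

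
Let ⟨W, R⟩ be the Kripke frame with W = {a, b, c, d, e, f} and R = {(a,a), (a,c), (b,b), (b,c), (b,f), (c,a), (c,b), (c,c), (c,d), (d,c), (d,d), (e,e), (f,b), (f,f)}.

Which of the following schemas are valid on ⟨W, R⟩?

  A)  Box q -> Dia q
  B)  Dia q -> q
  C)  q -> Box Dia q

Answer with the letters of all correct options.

A, C

R is symmetric: every R-edge is matched by its reverse.
R is serial: every world has an R-successor.
R is not a subset of the identity: a R c with a ≠ c.
(A) Box q -> Dia q is axiom D; it is valid on a frame exactly when R is serial. R is serial, so valid.
(B) Dia q -> q (the converse of T) corresponds to R being a subset of the identity. Here R ⊄ identity, so not valid.
(C) q -> Box Dia q is axiom B, which corresponds to symmetry. R is symmetric — valid.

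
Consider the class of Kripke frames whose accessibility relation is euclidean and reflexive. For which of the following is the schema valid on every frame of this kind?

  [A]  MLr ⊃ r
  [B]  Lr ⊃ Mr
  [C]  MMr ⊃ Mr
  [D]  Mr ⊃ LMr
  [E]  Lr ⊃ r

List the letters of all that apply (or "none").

A reflexive euclidean relation is also symmetric (from wRw and wRv the euclidean condition gives vRw) and hence transitive; it is an equivalence relation.
(A) MLr ⊃ r is the dual of axiom B; it is valid on a frame exactly when R is symmetric. Every such R is symmetric, so valid.
(B) Lr ⊃ Mr (axiom D) characterises the serial frames. Every such R is serial — valid.
(C) the dual of axiom 4: valid iff R is transitive. Every such R is transitive — valid.
(D) Mr ⊃ LMr is axiom 5, which corresponds to the euclidean property. Every such R is euclidean — valid.
(E) axiom T: valid iff R is reflexive. Every such R is reflexive — valid.

A, B, C, D, E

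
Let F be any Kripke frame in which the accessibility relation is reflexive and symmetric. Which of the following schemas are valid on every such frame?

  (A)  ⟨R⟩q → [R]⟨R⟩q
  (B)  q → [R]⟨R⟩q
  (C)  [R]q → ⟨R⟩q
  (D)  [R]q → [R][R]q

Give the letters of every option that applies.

B, C

Reflexive relations are serial.
(A) ⟨R⟩q → [R]⟨R⟩q is axiom 5, which corresponds to the euclidean property. Such an R need not be euclidean — not valid.
(B) q → [R]⟨R⟩q (axiom B) characterises the symmetric frames. Every such R is symmetric — valid.
(C) axiom D: valid iff R is serial. Every such R is serial — valid.
(D) axiom 4: valid iff R is transitive. Such an R need not be transitive — not valid.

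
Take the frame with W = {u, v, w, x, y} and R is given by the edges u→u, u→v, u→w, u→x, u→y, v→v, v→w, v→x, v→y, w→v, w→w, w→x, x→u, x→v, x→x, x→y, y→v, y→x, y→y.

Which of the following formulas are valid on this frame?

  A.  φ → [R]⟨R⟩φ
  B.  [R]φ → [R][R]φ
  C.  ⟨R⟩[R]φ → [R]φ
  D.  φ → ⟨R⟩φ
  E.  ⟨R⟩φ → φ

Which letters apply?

D

R is reflexive: each world relates to itself.
R is not symmetric: u R v but not v R u.
R is not transitive: v R x and x R u but not v R u.
R is not euclidean: u R v and u R u but not v R u.
R is not a subset of the identity: u R v with u ≠ v.
(A) φ → [R]⟨R⟩φ is axiom B, which corresponds to symmetry. R is not symmetric — not valid.
(B) [R]φ → [R][R]φ is axiom 4, which corresponds to transitivity. R is not transitive — not valid.
(C) the dual of axiom 5: valid iff R is euclidean. R is not euclidean — not valid.
(D) φ → ⟨R⟩φ is the dual of axiom T, which corresponds to reflexivity. R is reflexive — valid.
(E) ⟨R⟩φ → φ is the converse of T; it holds exactly when R ⊆ identity. Here R ⊄ identity — not valid.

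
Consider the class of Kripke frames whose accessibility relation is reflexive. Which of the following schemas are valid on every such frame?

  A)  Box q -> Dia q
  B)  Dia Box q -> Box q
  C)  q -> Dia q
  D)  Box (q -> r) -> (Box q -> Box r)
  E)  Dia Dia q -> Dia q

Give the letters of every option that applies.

A, C, D

A reflexive relation is serial.
(A) Box q -> Dia q (axiom D) characterises the serial frames. Every such R is serial — valid.
(B) Dia Box q -> Box q is the dual of axiom 5, which corresponds to the euclidean property. Such an R need not be euclidean — not valid.
(C) q -> Dia q is the dual of axiom T; it is valid on a frame exactly when R is reflexive. Every such R is reflexive, so valid.
(D) Box (q -> r) -> (Box q -> Box r) is the K axiom; it holds on all frames — valid.
(E) Dia Dia q -> Dia q is the dual of axiom 4, which corresponds to transitivity. Such an R need not be transitive — not valid.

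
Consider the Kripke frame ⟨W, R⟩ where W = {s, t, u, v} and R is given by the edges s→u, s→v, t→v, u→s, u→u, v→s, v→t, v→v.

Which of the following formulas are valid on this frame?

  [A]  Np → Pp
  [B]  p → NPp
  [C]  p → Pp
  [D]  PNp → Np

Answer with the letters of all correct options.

R is not reflexive: not s R s.
R is symmetric: every R-edge is matched by its reverse.
R is not euclidean: s R u and s R v but not u R v.
R is serial: every world has an R-successor.
(A) axiom D: valid iff R is serial. R is serial — valid.
(B) p → NPp (axiom B) characterises the symmetric frames. R is symmetric — valid.
(C) the dual of axiom T: valid iff R is reflexive. R is not reflexive — not valid.
(D) PNp → Np is the dual of axiom 5; it is valid on a frame exactly when R is euclidean. R is not euclidean, so not valid.

A, B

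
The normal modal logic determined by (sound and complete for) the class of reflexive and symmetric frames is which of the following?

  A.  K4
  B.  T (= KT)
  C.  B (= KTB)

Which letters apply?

(A) K4 is determined by the class of transitive frames.
(B) T (= KT) is determined by the class of reflexive frames.
(C) B (= KTB) is determined by exactly this class.

C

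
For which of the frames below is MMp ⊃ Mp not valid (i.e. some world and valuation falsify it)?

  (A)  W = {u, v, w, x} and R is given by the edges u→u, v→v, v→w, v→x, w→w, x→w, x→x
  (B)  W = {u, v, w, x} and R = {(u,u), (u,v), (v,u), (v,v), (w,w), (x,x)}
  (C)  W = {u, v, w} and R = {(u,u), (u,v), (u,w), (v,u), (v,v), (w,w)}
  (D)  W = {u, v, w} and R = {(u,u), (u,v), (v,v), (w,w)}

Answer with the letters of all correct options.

The schema MMp ⊃ Mp is the dual of axiom 4; it is valid on a frame iff R is transitive.
(A) R is transitive (R is closed under composition), so the schema is valid here.
(B) R is transitive (R is closed under composition), so the schema is valid here.
(C) R is not transitive (v R u and u R w but not v R w), so the schema fails here.
(D) R is transitive (R is closed under composition), so the schema is valid here.

C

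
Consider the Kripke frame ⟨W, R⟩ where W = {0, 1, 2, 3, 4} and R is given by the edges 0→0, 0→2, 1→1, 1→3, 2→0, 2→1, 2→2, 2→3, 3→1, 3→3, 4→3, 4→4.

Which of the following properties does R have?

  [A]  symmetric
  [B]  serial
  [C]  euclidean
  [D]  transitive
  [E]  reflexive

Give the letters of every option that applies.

(A) not symmetric: 2 R 1 but not 1 R 2.
(B) serial: every world has an R-successor.
(C) not euclidean: 2 R 0 and 2 R 1 but not 0 R 1.
(D) not transitive: 0 R 2 and 2 R 1 but not 0 R 1.
(E) reflexive: each world relates to itself.

B, E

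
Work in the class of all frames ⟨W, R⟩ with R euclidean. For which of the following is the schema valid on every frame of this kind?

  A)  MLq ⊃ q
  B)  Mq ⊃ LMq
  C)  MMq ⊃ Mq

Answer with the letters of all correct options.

B

(A) the dual of axiom B: valid iff R is symmetric. Such an R need not be symmetric — not valid.
(B) Mq ⊃ LMq is axiom 5, which corresponds to the euclidean property. Every such R is euclidean — valid.
(C) MMq ⊃ Mq is the dual of axiom 4, which corresponds to transitivity. Such an R need not be transitive — not valid.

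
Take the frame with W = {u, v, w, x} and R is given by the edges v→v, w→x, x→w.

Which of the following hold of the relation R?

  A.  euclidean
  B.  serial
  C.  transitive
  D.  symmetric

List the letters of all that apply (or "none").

D

(A) not euclidean: w R x and w R x but not x R x.
(B) not serial: u has no R-successor.
(C) not transitive: w R x and x R w but not w R w.
(D) symmetric: every R-edge is matched by its reverse.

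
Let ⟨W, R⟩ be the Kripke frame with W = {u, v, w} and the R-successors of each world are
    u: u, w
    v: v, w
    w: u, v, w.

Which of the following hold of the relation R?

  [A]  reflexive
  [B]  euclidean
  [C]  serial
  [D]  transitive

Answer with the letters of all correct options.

(A) reflexive: each world relates to itself.
(B) not euclidean: w R u and w R v but not u R v.
(C) serial: every world has an R-successor.
(D) not transitive: u R w and w R v but not u R v.

A, C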